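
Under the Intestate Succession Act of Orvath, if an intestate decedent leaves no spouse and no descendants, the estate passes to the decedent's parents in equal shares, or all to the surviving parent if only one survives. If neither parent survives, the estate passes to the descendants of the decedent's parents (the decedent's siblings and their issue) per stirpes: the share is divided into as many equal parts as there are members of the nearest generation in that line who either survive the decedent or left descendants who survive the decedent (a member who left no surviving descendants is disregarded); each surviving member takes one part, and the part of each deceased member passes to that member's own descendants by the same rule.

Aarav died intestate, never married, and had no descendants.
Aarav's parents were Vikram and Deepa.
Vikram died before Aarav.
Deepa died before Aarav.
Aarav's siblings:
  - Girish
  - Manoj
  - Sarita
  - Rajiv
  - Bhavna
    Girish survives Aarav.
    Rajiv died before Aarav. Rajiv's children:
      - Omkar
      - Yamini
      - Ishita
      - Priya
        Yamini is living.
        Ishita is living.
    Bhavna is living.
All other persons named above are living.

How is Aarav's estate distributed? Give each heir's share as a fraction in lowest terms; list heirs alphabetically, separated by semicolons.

Bhavna 1/5; Girish 1/5; Ishita 1/20; Manoj 1/5; Omkar 1/20; Priya 1/20; Sarita 1/5; Yamini 1/20

Neither parent survives and there are no descendants, so the estate passes to Aarav's siblings and their issue per stirpes.
The estate is divided into 5 equal shares of 1/5 among Girish, Manoj, Sarita, Rajiv, Bhavna.
Girish is living and takes 1/5.
Manoj is living and takes 1/5.
Sarita is living and takes 1/5.
Rajiv predeceased; the 1/5 allotted to Rajiv's branch passes to Rajiv's issue by representation.
The 1/5 is divided into 4 equal shares of 1/20 among Omkar, Yamini, Ishita, Priya.
Omkar is living and takes 1/20.
Yamini is living and takes 1/20.
Ishita is living and takes 1/20.
Priya is living and takes 1/20.
Bhavna is living and takes 1/5.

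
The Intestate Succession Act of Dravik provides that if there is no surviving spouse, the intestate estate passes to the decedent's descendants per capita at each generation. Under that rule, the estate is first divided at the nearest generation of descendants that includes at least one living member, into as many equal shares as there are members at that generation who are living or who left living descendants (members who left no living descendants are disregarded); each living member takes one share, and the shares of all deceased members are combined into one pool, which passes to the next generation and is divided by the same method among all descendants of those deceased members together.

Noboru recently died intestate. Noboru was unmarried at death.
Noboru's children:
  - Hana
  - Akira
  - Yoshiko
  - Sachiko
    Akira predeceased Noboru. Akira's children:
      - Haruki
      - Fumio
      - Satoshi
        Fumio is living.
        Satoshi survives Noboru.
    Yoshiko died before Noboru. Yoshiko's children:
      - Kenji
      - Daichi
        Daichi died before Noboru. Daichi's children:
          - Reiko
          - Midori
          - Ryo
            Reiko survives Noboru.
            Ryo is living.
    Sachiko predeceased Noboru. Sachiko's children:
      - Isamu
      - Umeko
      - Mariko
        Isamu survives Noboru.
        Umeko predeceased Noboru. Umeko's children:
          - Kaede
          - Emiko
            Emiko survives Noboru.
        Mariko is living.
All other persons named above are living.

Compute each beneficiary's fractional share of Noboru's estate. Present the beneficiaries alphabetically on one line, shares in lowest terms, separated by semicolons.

There is no surviving spouse, so the entire estate passes to Noboru's descendants per capita at each generation.
At generation 1 (Hana, Akira, Yoshiko, Sachiko) there are 4 shares of (1)/4 = 1/4 each.
Living: Hana — each takes 1/4.
Deceased: Akira, Yoshiko, and Sachiko. Their combined 3/4 is pooled and carried to generation 2.
At generation 2 (Haruki, Fumio, Satoshi, Kenji, Daichi, Isamu, Umeko, Mariko) there are 8 shares of (3/4)/8 = 3/32 each.
Living: Haruki, Fumio, Satoshi, Kenji, Isamu, and Mariko — each takes 3/32.
Deceased: Daichi and Umeko. Their combined 3/16 is pooled and carried to generation 3.
At generation 3 (Reiko, Midori, Ryo, Kaede, Emiko) there are 5 shares of (3/16)/5 = 3/80 each.
Living: Reiko, Midori, Ryo, Kaede, and Emiko — each takes 3/80.

Emiko 3/80; Fumio 3/32; Hana 1/4; Haruki 3/32; Isamu 3/32; Kaede 3/80; Kenji 3/32; Mariko 3/32; Midori 3/80; Reiko 3/80; Ryo 3/80; Satoshi 3/32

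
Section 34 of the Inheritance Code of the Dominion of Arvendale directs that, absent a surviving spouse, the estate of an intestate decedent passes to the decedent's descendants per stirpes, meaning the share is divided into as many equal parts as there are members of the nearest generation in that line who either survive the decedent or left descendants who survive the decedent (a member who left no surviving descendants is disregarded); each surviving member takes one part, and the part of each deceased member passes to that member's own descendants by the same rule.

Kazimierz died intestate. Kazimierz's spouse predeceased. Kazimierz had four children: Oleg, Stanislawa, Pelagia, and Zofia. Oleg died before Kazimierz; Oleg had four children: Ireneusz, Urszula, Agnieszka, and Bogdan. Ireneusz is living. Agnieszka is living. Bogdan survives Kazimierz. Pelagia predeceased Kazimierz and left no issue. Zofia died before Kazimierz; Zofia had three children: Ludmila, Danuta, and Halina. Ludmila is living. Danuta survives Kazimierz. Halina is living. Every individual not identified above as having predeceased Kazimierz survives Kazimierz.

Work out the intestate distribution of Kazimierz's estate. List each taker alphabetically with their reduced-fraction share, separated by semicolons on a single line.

Agnieszka 1/12; Bogdan 1/12; Danuta 1/9; Halina 1/9; Ireneusz 1/12; Ludmila 1/9; Stanislawa 1/3; Urszula 1/12

There is no surviving spouse, so the entire estate passes to Kazimierz's descendants per stirpes.
Pelagia left no surviving issue, so that branch lapses and is disregarded.
The estate is divided into 3 equal shares of 1/3 among Oleg, Stanislawa, Zofia.
Oleg predeceased; the 1/3 allotted to Oleg's branch passes to Oleg's issue by representation.
The 1/3 is divided into 4 equal shares of 1/12 among Ireneusz, Urszula, Agnieszka, Bogdan.
Ireneusz is living and takes 1/12.
Urszula is living and takes 1/12.
Agnieszka is living and takes 1/12.
Bogdan is living and takes 1/12.
Stanislawa is living and takes 1/3.
Zofia predeceased; the 1/3 allotted to Zofia's branch passes to Zofia's issue by representation.
The 1/3 is divided into 3 equal shares of 1/9 among Ludmila, Danuta, Halina.
Ludmila is living and takes 1/9.
Danuta is living and takes 1/9.
Halina is living and takes 1/9.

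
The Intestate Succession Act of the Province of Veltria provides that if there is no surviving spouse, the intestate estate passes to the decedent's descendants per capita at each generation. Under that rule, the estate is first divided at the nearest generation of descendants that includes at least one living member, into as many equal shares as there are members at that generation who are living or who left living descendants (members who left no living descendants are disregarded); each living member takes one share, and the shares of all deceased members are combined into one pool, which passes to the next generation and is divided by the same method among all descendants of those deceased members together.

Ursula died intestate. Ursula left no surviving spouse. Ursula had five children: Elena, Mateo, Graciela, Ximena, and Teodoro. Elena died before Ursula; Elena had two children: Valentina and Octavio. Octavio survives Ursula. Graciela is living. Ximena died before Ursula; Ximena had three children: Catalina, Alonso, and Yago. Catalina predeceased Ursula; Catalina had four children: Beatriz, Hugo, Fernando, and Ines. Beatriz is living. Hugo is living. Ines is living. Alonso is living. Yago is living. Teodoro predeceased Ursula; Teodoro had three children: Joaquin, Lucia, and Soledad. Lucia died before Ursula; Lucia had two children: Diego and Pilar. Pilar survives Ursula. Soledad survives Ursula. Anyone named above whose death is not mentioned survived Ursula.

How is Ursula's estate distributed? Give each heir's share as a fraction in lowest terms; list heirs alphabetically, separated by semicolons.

There is no surviving spouse, so the entire estate passes to Ursula's descendants per capita at each generation.
At generation 1 (Elena, Mateo, Graciela, Ximena, Teodoro) there are 5 shares of (1)/5 = 1/5 each.
Living: Mateo and Graciela — each takes 1/5.
Deceased: Elena, Ximena, and Teodoro. Their combined 3/5 is pooled and carried to generation 2.
At generation 2 (Valentina, Octavio, Catalina, Alonso, Yago, Joaquin, Lucia, Soledad) there are 8 shares of (3/5)/8 = 3/40 each.
Living: Valentina, Octavio, Alonso, Yago, Joaquin, and Soledad — each takes 3/40.
Deceased: Catalina and Lucia. Their combined 3/20 is pooled and carried to generation 3.
At generation 3 (Beatriz, Hugo, Fernando, Ines, Diego, Pilar) there are 6 shares of (3/20)/6 = 1/40 each.
Living: Beatriz, Hugo, Fernando, Ines, Diego, and Pilar — each takes 1/40.

Alonso 3/40; Beatriz 1/40; Diego 1/40; Fernando 1/40; Graciela 1/5; Hugo 1/40; Ines 1/40; Joaquin 3/40; Mateo 1/5; Octavio 3/40; Pilar 1/40; Soledad 3/40; Valentina 3/40; Yago 3/40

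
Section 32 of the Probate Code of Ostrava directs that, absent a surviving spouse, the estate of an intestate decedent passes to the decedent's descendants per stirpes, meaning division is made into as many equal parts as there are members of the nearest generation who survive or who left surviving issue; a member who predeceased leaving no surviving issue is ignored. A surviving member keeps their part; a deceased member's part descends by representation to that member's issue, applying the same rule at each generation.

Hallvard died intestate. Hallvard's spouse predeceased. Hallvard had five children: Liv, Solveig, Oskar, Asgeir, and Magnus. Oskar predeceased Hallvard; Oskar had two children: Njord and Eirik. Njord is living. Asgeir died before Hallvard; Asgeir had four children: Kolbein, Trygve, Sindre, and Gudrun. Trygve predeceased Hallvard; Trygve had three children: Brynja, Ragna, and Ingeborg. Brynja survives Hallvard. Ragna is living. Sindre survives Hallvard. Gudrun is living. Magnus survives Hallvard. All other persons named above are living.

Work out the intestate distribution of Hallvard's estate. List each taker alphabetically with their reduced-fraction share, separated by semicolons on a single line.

Brynja 1/60; Eirik 1/10; Gudrun 1/20; Ingeborg 1/60; Kolbein 1/20; Liv 1/5; Magnus 1/5; Njord 1/10; Ragna 1/60; Sindre 1/20; Solveig 1/5

There is no surviving spouse, so the entire estate passes to Hallvard's descendants per stirpes.
The estate is divided into 5 equal shares of 1/5 among Liv, Solveig, Oskar, Asgeir, Magnus.
Liv is living and takes 1/5.
Solveig is living and takes 1/5.
Oskar predeceased; the 1/5 allotted to Oskar's branch passes to Oskar's issue by representation.
The 1/5 is divided into 2 equal shares of 1/10 among Njord, Eirik.
Njord is living and takes 1/10.
Eirik is living and takes 1/10.
Asgeir predeceased; the 1/5 allotted to Asgeir's branch passes to Asgeir's issue by representation.
The 1/5 is divided into 4 equal shares of 1/20 among Kolbein, Trygve, Sindre, Gudrun.
Kolbein is living and takes 1/20.
Trygve predeceased; the 1/20 allotted to Trygve's branch passes to Trygve's issue by representation.
The 1/20 is divided into 3 equal shares of 1/60 among Brynja, Ragna, Ingeborg.
Brynja is living and takes 1/60.
Ragna is living and takes 1/60.
Ingeborg is living and takes 1/60.
Sindre is living and takes 1/20.
Gudrun is living and takes 1/20.
Magnus is living and takes 1/5.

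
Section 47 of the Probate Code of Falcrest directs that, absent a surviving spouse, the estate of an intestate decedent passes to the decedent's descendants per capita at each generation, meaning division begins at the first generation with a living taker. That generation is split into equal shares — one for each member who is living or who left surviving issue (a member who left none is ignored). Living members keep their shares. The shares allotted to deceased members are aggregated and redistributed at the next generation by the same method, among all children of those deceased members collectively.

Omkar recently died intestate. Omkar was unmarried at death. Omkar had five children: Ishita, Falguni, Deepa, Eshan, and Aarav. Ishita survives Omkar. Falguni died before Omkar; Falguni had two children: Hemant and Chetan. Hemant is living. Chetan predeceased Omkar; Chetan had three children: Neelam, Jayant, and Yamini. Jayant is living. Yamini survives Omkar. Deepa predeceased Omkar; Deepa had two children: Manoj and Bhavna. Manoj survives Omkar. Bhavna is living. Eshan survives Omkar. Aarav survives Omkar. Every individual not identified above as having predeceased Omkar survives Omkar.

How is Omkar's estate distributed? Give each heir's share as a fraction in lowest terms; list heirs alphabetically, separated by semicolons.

There is no surviving spouse, so the entire estate passes to Omkar's descendants per capita at each generation.
At generation 1 (Ishita, Falguni, Deepa, Eshan, Aarav) there are 5 shares of (1)/5 = 1/5 each.
Living: Ishita, Eshan, and Aarav — each takes 1/5.
Deceased: Falguni and Deepa. Their combined 2/5 is pooled and carried to generation 2.
At generation 2 (Hemant, Chetan, Manoj, Bhavna) there are 4 shares of (2/5)/4 = 1/10 each.
Living: Hemant, Manoj, and Bhavna — each takes 1/10.
Deceased: Chetan. That 1/10 share is carried to generation 3.
At generation 3 (Neelam, Jayant, Yamini) there are 3 shares of (1/10)/3 = 1/30 each.
Living: Neelam, Jayant, and Yamini — each takes 1/30.

Aarav 1/5; Bhavna 1/10; Eshan 1/5; Hemant 1/10; Ishita 1/5; Jayant 1/30; Manoj 1/10; Neelam 1/30; Yamini 1/30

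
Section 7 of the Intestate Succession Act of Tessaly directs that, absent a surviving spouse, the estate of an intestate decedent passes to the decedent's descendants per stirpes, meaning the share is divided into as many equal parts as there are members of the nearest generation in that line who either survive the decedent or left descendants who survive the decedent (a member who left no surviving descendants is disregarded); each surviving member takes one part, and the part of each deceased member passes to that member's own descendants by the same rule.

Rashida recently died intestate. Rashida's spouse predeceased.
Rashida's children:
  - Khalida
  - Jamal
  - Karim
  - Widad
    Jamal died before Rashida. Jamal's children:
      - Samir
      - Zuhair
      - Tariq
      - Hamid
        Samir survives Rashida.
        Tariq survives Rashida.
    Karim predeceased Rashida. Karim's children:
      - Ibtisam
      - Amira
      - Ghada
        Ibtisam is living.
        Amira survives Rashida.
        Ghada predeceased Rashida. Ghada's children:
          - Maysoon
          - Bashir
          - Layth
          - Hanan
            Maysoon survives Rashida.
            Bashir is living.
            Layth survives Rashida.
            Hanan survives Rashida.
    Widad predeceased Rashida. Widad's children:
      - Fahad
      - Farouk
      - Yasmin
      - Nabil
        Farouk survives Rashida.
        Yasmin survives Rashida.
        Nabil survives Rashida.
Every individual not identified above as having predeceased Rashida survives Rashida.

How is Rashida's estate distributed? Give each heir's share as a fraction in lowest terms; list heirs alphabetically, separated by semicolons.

Amira 1/12; Bashir 1/48; Fahad 1/16; Farouk 1/16; Hamid 1/16; Hanan 1/48; Ibtisam 1/12; Khalida 1/4; Layth 1/48; Maysoon 1/48; Nabil 1/16; Samir 1/16; Tariq 1/16; Yasmin 1/16; Zuhair 1/16

There is no surviving spouse, so the entire estate passes to Rashida's descendants per stirpes.
The estate is divided into 4 equal shares of 1/4 among Khalida, Jamal, Karim, Widad.
Khalida is living and takes 1/4.
Jamal predeceased; the 1/4 allotted to Jamal's branch passes to Jamal's issue by representation.
The 1/4 is divided into 4 equal shares of 1/16 among Samir, Zuhair, Tariq, Hamid.
Samir is living and takes 1/16.
Zuhair is living and takes 1/16.
Tariq is living and takes 1/16.
Hamid is living and takes 1/16.
Karim predeceased; the 1/4 allotted to Karim's branch passes to Karim's issue by representation.
The 1/4 is divided into 3 equal shares of 1/12 among Ibtisam, Amira, Ghada.
Ibtisam is living and takes 1/12.
Amira is living and takes 1/12.
Ghada predeceased; the 1/12 allotted to Ghada's branch passes to Ghada's issue by representation.
The 1/12 is divided into 4 equal shares of 1/48 among Maysoon, Bashir, Layth, Hanan.
Maysoon is living and takes 1/48.
Bashir is living and takes 1/48.
Layth is living and takes 1/48.
Hanan is living and takes 1/48.
Widad predeceased; the 1/4 allotted to Widad's branch passes to Widad's issue by representation.
The 1/4 is divided into 4 equal shares of 1/16 among Fahad, Farouk, Yasmin, Nabil.
Fahad is living and takes 1/16.
Farouk is living and takes 1/16.
Yasmin is living and takes 1/16.
Nabil is living and takes 1/16.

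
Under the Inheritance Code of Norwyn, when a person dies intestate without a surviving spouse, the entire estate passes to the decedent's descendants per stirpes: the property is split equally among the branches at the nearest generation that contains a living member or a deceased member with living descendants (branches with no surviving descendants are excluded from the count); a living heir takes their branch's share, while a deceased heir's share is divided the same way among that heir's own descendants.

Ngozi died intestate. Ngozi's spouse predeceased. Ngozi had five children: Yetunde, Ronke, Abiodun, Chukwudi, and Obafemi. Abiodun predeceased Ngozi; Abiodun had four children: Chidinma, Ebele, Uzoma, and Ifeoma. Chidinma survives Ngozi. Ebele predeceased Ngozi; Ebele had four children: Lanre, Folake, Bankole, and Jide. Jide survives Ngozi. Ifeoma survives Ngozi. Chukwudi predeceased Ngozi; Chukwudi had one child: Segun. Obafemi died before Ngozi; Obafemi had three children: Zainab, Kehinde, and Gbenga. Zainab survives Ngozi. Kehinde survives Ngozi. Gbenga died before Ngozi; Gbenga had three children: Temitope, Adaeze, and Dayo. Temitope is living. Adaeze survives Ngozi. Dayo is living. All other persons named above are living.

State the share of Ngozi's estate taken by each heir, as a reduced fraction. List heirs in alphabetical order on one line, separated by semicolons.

Adaeze 1/45; Bankole 1/80; Chidinma 1/20; Dayo 1/45; Folake 1/80; Ifeoma 1/20; Jide 1/80; Kehinde 1/15; Lanre 1/80; Ronke 1/5; Segun 1/5; Temitope 1/45; Uzoma 1/20; Yetunde 1/5; Zainab 1/15

There is no surviving spouse, so the entire estate passes to Ngozi's descendants per stirpes.
The estate is divided into 5 equal shares of 1/5 among Yetunde, Ronke, Abiodun, Chukwudi, Obafemi.
Yetunde is living and takes 1/5.
Ronke is living and takes 1/5.
Abiodun predeceased; the 1/5 allotted to Abiodun's branch passes to Abiodun's issue by representation.
The 1/5 is divided into 4 equal shares of 1/20 among Chidinma, Ebele, Uzoma, Ifeoma.
Chidinma is living and takes 1/20.
Ebele predeceased; the 1/20 allotted to Ebele's branch passes to Ebele's issue by representation.
The 1/20 is divided into 4 equal shares of 1/80 among Lanre, Folake, Bankole, Jide.
Lanre is living and takes 1/80.
Folake is living and takes 1/80.
Bankole is living and takes 1/80.
Jide is living and takes 1/80.
Uzoma is living and takes 1/20.
Ifeoma is living and takes 1/20.
Chukwudi predeceased; the 1/5 allotted to Chukwudi's branch passes to Chukwudi's issue by representation.
Segun is the sole taker at this level and receives the full 1/5.
Obafemi predeceased; the 1/5 allotted to Obafemi's branch passes to Obafemi's issue by representation.
The 1/5 is divided into 3 equal shares of 1/15 among Zainab, Kehinde, Gbenga.
Zainab is living and takes 1/15.
Kehinde is living and takes 1/15.
Gbenga predeceased; the 1/15 allotted to Gbenga's branch passes to Gbenga's issue by representation.
The 1/15 is divided into 3 equal shares of 1/45 among Temitope, Adaeze, Dayo.
Temitope is living and takes 1/45.
Adaeze is living and takes 1/45.
Dayo is living and takes 1/45.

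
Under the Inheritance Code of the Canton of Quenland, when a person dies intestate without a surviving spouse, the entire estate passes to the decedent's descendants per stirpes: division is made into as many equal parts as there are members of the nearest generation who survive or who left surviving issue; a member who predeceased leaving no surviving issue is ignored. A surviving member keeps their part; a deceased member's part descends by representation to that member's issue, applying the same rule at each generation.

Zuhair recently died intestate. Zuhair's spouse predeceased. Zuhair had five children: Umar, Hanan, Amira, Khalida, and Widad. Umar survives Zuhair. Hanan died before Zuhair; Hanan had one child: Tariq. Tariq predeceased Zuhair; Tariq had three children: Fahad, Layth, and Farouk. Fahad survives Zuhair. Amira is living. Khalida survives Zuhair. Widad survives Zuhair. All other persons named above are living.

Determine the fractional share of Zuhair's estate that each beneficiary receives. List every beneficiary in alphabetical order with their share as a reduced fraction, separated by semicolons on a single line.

Amira 1/5; Fahad 1/15; Farouk 1/15; Khalida 1/5; Layth 1/15; Umar 1/5; Widad 1/5

There is no surviving spouse, so the entire estate passes to Zuhair's descendants per stirpes.
The estate is divided into 5 equal shares of 1/5 among Umar, Hanan, Amira, Khalida, Widad.
Umar is living and takes 1/5.
Hanan predeceased; the 1/5 allotted to Hanan's branch passes to Hanan's issue by representation.
Tariq's line is the sole branch at this level, so the full 1/5 passes to Tariq's issue by representation.
The 1/5 is divided into 3 equal shares of 1/15 among Fahad, Layth, Farouk.
Fahad is living and takes 1/15.
Layth is living and takes 1/15.
Farouk is living and takes 1/15.
Amira is living and takes 1/5.
Khalida is living and takes 1/5.
Widad is living and takes 1/5.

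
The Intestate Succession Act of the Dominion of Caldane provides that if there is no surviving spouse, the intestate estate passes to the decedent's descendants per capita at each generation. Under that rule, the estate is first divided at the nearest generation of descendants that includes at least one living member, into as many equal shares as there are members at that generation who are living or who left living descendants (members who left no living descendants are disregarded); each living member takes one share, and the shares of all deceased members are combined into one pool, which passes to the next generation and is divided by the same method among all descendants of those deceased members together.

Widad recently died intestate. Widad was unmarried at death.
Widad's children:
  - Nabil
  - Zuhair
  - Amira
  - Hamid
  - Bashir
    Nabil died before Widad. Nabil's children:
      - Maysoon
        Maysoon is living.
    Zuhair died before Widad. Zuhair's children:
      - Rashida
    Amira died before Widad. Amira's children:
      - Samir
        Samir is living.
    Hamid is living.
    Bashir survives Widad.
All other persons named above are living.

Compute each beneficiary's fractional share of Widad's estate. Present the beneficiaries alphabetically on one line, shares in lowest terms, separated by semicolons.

Bashir 1/5; Hamid 1/5; Maysoon 1/5; Rashida 1/5; Samir 1/5

There is no surviving spouse, so the entire estate passes to Widad's descendants per capita at each generation.
At generation 1 (Nabil, Zuhair, Amira, Hamid, Bashir) there are 5 shares of (1)/5 = 1/5 each.
Living: Hamid and Bashir — each takes 1/5.
Deceased: Nabil, Zuhair, and Amira. Their combined 3/5 is pooled and carried to generation 2.
At generation 2 (Maysoon, Rashida, Samir) there are 3 shares of (3/5)/3 = 1/5 each.
Living: Maysoon, Rashida, and Samir — each takes 1/5.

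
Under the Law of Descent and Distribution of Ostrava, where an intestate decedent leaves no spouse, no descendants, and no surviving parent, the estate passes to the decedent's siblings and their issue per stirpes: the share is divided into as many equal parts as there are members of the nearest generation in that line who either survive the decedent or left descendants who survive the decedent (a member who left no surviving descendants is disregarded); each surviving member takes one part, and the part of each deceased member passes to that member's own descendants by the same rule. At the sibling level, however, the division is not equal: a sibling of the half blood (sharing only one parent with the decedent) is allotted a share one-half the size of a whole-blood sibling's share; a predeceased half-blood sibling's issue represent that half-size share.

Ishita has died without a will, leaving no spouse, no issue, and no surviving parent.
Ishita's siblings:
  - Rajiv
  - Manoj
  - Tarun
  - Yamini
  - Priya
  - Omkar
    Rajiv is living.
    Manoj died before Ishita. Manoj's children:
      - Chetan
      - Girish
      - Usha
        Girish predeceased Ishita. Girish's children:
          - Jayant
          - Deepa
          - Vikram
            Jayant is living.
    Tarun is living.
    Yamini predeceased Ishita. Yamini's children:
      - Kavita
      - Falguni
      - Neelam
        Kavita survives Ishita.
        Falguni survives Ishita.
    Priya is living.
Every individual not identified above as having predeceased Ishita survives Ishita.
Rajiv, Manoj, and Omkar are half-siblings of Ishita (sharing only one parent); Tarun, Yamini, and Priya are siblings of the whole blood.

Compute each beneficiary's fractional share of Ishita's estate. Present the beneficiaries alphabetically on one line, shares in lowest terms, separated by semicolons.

Chetan 1/27; Deepa 1/81; Falguni 2/27; Jayant 1/81; Kavita 2/27; Neelam 2/27; Omkar 1/9; Priya 2/9; Rajiv 1/9; Tarun 2/9; Usha 1/27; Vikram 1/81

No spouse, descendants, or parent survives, so the estate passes to Ishita's siblings per stirpes.
Half-blood siblings count for one-half the weight of whole-blood siblings at the initial division.
Dividing 1 in proportion to weights (total weight 9/2): Rajiv (weight 1/2) → 1/9; Manoj (weight 1/2) → 1/9; Tarun (weight 1) → 2/9; Yamini (weight 1) → 2/9; Priya (weight 1) → 2/9; Omkar (weight 1/2) → 1/9.
Rajiv is living and takes 1/9.
Manoj predeceased; the 1/9 allotted to Manoj's branch passes to Manoj's issue by representation.
The 1/9 is divided into 3 equal shares of 1/27 among Chetan, Girish, Usha.
Chetan is living and takes 1/27.
Girish predeceased; the 1/27 allotted to Girish's branch passes to Girish's issue by representation.
The 1/27 is divided into 3 equal shares of 1/81 among Jayant, Deepa, Vikram.
Jayant is living and takes 1/81.
Deepa is living and takes 1/81.
Vikram is living and takes 1/81.
Usha is living and takes 1/27.
Tarun is living and takes 2/9.
Yamini predeceased; the 2/9 allotted to Yamini's branch passes to Yamini's issue by representation.
The 2/9 is divided into 3 equal shares of 2/27 among Kavita, Falguni, Neelam.
Kavita is living and takes 2/27.
Falguni is living and takes 2/27.
Neelam is living and takes 2/27.
Priya is living and takes 2/9.
Omkar is living and takes 1/9.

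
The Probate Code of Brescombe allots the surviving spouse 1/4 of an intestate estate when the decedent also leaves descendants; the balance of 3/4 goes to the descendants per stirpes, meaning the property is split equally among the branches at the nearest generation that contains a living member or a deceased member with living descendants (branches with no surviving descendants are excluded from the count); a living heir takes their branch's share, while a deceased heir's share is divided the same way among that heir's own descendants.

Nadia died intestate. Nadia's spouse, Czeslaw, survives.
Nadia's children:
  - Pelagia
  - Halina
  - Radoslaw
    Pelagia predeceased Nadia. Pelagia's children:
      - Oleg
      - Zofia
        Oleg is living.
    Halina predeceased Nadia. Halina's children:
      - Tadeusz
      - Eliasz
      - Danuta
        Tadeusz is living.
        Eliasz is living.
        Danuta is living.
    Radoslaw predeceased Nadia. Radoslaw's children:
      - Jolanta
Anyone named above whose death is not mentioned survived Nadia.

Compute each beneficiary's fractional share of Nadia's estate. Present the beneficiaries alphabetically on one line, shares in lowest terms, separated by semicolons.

Czeslaw, as surviving spouse, takes 1/4.
The remaining 3/4 passes to Nadia's descendants per stirpes.
The 3/4 is divided into 3 equal shares of 1/4 among Pelagia, Halina, Radoslaw.
Pelagia predeceased; the 1/4 allotted to Pelagia's branch passes to Pelagia's issue by representation.
The 1/4 is divided into 2 equal shares of 1/8 among Oleg, Zofia.
Oleg is living and takes 1/8.
Zofia is living and takes 1/8.
Halina predeceased; the 1/4 allotted to Halina's branch passes to Halina's issue by representation.
The 1/4 is divided into 3 equal shares of 1/12 among Tadeusz, Eliasz, Danuta.
Tadeusz is living and takes 1/12.
Eliasz is living and takes 1/12.
Danuta is living and takes 1/12.
Radoslaw predeceased; the 1/4 allotted to Radoslaw's branch passes to Radoslaw's issue by representation.
Jolanta is the sole taker at this level and receives the full 1/4.

Czeslaw 1/4; Danuta 1/12; Eliasz 1/12; Jolanta 1/4; Oleg 1/8; Tadeusz 1/12; Zofia 1/8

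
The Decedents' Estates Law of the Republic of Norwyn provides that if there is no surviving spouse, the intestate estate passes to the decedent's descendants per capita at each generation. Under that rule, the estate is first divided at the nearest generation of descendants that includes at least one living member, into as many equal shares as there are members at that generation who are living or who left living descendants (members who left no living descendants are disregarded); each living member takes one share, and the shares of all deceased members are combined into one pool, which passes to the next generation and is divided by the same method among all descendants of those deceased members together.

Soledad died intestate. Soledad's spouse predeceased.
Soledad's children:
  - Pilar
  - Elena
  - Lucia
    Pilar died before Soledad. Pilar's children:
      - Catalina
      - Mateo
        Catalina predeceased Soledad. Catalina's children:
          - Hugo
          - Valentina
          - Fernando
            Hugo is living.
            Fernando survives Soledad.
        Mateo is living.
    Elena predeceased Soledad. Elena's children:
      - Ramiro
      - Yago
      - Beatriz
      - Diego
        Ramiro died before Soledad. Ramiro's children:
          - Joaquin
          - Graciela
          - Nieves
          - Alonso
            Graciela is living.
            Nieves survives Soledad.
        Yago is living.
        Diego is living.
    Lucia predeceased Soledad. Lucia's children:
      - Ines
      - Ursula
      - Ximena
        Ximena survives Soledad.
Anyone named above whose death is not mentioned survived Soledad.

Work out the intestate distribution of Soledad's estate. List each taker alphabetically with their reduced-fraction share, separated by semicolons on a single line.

There is no surviving spouse, so the entire estate passes to Soledad's descendants per capita at each generation.
No one at generation 1 (Pilar, Elena, Lucia) is living; moving to the next generation.
At generation 2 (Catalina, Mateo, Ramiro, Yago, Beatriz, Diego, Ines, Ursula, Ximena) there are 9 shares of (1)/9 = 1/9 each.
Living: Mateo, Yago, Beatriz, Diego, Ines, Ursula, and Ximena — each takes 1/9.
Deceased: Catalina and Ramiro. Their combined 2/9 is pooled and carried to generation 3.
At generation 3 (Hugo, Valentina, Fernando, Joaquin, Graciela, Nieves, Alonso) there are 7 shares of (2/9)/7 = 2/63 each.
Living: Hugo, Valentina, Fernando, Joaquin, Graciela, Nieves, and Alonso — each takes 2/63.

Alonso 2/63; Beatriz 1/9; Diego 1/9; Fernando 2/63; Graciela 2/63; Hugo 2/63; Ines 1/9; Joaquin 2/63; Mateo 1/9; Nieves 2/63; Ursula 1/9; Valentina 2/63; Ximena 1/9; Yago 1/9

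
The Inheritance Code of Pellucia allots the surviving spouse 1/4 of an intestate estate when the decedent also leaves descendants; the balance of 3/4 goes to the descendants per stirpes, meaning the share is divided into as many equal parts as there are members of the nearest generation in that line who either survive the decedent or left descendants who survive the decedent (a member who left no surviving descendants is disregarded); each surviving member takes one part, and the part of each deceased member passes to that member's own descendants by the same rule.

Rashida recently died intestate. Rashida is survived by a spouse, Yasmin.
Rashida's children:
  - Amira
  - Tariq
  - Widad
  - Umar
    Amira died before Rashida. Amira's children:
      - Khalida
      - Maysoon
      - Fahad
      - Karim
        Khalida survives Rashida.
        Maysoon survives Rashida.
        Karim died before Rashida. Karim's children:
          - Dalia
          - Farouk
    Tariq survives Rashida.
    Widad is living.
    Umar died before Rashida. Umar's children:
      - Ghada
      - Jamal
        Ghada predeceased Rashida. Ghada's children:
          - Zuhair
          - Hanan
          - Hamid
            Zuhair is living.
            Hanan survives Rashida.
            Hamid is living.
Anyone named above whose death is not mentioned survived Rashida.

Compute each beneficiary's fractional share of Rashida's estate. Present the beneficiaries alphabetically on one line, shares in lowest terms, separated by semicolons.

Dalia 3/128; Fahad 3/64; Farouk 3/128; Hamid 1/32; Hanan 1/32; Jamal 3/32; Khalida 3/64; Maysoon 3/64; Tariq 3/16; Widad 3/16; Yasmin 1/4; Zuhair 1/32

Yasmin, as surviving spouse, takes 1/4.
The remaining 3/4 passes to Rashida's descendants per stirpes.
The 3/4 is divided into 4 equal shares of 3/16 among Amira, Tariq, Widad, Umar.
Amira predeceased; the 3/16 allotted to Amira's branch passes to Amira's issue by representation.
The 3/16 is divided into 4 equal shares of 3/64 among Khalida, Maysoon, Fahad, Karim.
Khalida is living and takes 3/64.
Maysoon is living and takes 3/64.
Fahad is living and takes 3/64.
Karim predeceased; the 3/64 allotted to Karim's branch passes to Karim's issue by representation.
The 3/64 is divided into 2 equal shares of 3/128 among Dalia, Farouk.
Dalia is living and takes 3/128.
Farouk is living and takes 3/128.
Tariq is living and takes 3/16.
Widad is living and takes 3/16.
Umar predeceased; the 3/16 allotted to Umar's branch passes to Umar's issue by representation.
The 3/16 is divided into 2 equal shares of 3/32 among Ghada, Jamal.
Ghada predeceased; the 3/32 allotted to Ghada's branch passes to Ghada's issue by representation.
The 3/32 is divided into 3 equal shares of 1/32 among Zuhair, Hanan, Hamid.
Zuhair is living and takes 1/32.
Hanan is living and takes 1/32.
Hamid is living and takes 1/32.
Jamal is living and takes 3/32.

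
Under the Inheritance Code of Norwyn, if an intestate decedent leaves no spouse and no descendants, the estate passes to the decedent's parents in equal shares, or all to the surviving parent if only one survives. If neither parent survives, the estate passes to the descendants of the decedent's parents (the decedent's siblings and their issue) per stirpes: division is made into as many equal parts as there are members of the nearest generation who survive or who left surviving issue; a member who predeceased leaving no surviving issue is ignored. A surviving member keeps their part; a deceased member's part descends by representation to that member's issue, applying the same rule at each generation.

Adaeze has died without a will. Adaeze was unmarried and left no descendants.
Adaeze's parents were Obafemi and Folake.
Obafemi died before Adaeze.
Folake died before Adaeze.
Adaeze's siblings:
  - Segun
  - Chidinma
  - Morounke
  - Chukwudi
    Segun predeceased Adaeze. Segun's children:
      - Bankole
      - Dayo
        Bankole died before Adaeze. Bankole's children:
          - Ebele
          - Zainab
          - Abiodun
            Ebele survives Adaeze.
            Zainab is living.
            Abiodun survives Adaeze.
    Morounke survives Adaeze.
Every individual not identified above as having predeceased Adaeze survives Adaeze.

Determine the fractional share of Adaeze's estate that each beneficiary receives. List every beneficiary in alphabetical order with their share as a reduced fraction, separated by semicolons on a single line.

Neither parent survives and there are no descendants, so the estate passes to Adaeze's siblings and their issue per stirpes.
The estate is divided into 4 equal shares of 1/4 among Segun, Chidinma, Morounke, Chukwudi.
Segun predeceased; the 1/4 allotted to Segun's branch passes to Segun's issue by representation.
The 1/4 is divided into 2 equal shares of 1/8 among Bankole, Dayo.
Bankole predeceased; the 1/8 allotted to Bankole's branch passes to Bankole's issue by representation.
The 1/8 is divided into 3 equal shares of 1/24 among Ebele, Zainab, Abiodun.
Ebele is living and takes 1/24.
Zainab is living and takes 1/24.
Abiodun is living and takes 1/24.
Dayo is living and takes 1/8.
Chidinma is living and takes 1/4.
Morounke is living and takes 1/4.
Chukwudi is living and takes 1/4.

Abiodun 1/24; Chidinma 1/4; Chukwudi 1/4; Dayo 1/8; Ebele 1/24; Morounke 1/4; Zainab 1/24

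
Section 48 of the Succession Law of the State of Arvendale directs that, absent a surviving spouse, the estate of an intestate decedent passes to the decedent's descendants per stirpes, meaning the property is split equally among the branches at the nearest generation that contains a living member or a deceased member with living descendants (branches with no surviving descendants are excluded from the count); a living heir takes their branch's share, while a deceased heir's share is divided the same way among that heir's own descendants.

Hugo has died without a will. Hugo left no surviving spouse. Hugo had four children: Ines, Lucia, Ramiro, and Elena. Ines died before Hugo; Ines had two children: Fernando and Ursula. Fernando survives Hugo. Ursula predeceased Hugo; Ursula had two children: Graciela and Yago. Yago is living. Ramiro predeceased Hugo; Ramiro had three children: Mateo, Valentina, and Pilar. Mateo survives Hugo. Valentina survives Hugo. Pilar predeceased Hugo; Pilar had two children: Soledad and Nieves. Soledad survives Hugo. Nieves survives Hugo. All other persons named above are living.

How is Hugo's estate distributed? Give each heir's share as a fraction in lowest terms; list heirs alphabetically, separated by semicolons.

Elena 1/4; Fernando 1/8; Graciela 1/16; Lucia 1/4; Mateo 1/12; Nieves 1/24; Soledad 1/24; Valentina 1/12; Yago 1/16

There is no surviving spouse, so the entire estate passes to Hugo's descendants per stirpes.
The estate is divided into 4 equal shares of 1/4 among Ines, Lucia, Ramiro, Elena.
Ines predeceased; the 1/4 allotted to Ines's branch passes to Ines's issue by representation.
The 1/4 is divided into 2 equal shares of 1/8 among Fernando, Ursula.
Fernando is living and takes 1/8.
Ursula predeceased; the 1/8 allotted to Ursula's branch passes to Ursula's issue by representation.
The 1/8 is divided into 2 equal shares of 1/16 among Graciela, Yago.
Graciela is living and takes 1/16.
Yago is living and takes 1/16.
Lucia is living and takes 1/4.
Ramiro predeceased; the 1/4 allotted to Ramiro's branch passes to Ramiro's issue by representation.
The 1/4 is divided into 3 equal shares of 1/12 among Mateo, Valentina, Pilar.
Mateo is living and takes 1/12.
Valentina is living and takes 1/12.
Pilar predeceased; the 1/12 allotted to Pilar's branch passes to Pilar's issue by representation.
The 1/12 is divided into 2 equal shares of 1/24 among Soledad, Nieves.
Soledad is living and takes 1/24.
Nieves is living and takes 1/24.
Elena is living and takes 1/4.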